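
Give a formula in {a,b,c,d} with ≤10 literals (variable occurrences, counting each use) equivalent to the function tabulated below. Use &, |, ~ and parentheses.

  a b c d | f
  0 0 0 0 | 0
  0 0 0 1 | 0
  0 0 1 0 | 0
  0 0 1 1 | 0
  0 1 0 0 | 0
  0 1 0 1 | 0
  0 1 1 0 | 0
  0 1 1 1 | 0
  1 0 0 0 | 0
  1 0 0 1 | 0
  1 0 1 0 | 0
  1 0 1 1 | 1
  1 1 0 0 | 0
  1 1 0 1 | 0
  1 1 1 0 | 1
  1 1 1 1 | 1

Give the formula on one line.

  (b | d) = 0101111101011111
  ~a = 1111111100000000
  (d | c) = 0111011101110111
  (~a | (d | c)) = 1111111101110111
  ((b | d) & (~a | (d | c))) = 0101111101010111
  (((b | d) & (~a | (d | c))) & a) = 0000000001010111
  (c & (((b | d) & (~a | (d | c))) & a)) = 0000000000010011

(c & (((b | d) & (~a | (d | c))) & a))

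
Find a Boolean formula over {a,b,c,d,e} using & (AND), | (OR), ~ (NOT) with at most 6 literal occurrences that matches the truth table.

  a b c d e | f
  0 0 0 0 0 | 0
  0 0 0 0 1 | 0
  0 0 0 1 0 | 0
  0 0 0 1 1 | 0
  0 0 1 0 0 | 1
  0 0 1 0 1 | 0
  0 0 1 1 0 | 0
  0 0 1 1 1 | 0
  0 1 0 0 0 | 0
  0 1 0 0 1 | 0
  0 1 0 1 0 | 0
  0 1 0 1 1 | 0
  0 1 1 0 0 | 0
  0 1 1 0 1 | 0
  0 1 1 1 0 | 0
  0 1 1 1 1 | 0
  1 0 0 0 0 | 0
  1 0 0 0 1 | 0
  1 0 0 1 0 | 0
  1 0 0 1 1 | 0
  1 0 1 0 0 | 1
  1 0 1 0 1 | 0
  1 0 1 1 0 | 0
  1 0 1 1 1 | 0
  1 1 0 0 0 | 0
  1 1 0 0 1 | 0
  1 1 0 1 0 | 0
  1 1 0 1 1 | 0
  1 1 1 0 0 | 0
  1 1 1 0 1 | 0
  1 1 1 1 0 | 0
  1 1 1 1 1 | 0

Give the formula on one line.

(~d & (~b & (~e & c)))

  ~d = 11001100110011001100110011001100
  ~b = 11111111000000001111111100000000
  ~e = 10101010101010101010101010101010
  (~e & c) = 00001010000010100000101000001010
  (~b & (~e & c)) = 00001010000000000000101000000000
  (~d & (~b & (~e & c))) = 00001000000000000000100000000000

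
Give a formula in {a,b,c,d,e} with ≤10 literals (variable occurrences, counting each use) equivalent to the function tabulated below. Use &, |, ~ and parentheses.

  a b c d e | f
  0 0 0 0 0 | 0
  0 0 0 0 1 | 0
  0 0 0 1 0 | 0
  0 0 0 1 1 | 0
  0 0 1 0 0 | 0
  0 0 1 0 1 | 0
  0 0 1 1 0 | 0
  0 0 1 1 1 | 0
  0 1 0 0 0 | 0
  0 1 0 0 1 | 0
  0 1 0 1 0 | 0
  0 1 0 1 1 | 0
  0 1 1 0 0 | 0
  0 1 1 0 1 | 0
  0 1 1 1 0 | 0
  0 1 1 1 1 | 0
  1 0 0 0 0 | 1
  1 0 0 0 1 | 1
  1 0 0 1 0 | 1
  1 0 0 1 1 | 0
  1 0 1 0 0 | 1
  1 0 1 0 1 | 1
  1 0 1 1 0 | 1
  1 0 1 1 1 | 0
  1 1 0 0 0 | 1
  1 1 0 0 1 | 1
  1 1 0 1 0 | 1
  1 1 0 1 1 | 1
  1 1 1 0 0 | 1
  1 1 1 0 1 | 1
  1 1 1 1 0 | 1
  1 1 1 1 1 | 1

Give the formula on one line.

((((e & (b | (e & ~d))) | (~d & ~e)) | (~e | b)) & a)

  ~d = 11001100110011001100110011001100
  (e & ~d) = 01000100010001000100010001000100
  (b | (e & ~d)) = 01000100111111110100010011111111
  (e & (b | (e & ~d))) = 01000100010101010100010001010101
  ~e = 10101010101010101010101010101010
  (~d & ~e) = 10001000100010001000100010001000
  ((e & (b | (e & ~d))) | (~d & ~e)) = 11001100110111011100110011011101
  (~e | b) = 10101010111111111010101011111111
  (((e & (b | (e & ~d))) | (~d & ~e)) | (~e | b)) = 11101110111111111110111011111111
  ((((e & (b | (e & ~d))) | (~d & ~e)) | (~e | b)) & a) = 00000000000000001110111011111111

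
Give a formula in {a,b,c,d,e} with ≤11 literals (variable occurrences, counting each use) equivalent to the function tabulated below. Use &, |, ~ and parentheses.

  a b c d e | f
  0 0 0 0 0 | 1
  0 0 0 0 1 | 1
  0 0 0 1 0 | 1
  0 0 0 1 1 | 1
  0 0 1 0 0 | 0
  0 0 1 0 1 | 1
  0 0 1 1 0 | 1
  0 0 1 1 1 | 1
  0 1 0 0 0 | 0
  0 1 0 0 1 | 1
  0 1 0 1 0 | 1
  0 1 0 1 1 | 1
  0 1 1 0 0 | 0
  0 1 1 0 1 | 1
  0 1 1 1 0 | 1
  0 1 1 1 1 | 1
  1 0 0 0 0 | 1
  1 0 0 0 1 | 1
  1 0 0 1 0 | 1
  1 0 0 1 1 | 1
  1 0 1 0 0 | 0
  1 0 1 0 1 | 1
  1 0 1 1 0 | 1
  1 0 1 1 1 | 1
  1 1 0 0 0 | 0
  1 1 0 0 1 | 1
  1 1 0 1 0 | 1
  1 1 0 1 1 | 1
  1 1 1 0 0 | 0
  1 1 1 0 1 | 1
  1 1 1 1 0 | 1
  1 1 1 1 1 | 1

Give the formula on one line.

((e & (~a | (~d | ~e))) | (((~b & ~c) & ~e) | d))

  ~a = 11111111111111110000000000000000
  ~d = 11001100110011001100110011001100
  ~e = 10101010101010101010101010101010
  (~d | ~e) = 11101110111011101110111011101110
  (~a | (~d | ~e)) = 11111111111111111110111011101110
  (e & (~a | (~d | ~e))) = 01010101010101010100010001000100
  ~b = 11111111000000001111111100000000
  ~c = 11110000111100001111000011110000
  (~b & ~c) = 11110000000000001111000000000000
  ((~b & ~c) & ~e) = 10100000000000001010000000000000
  (((~b & ~c) & ~e) | d) = 10110011001100111011001100110011
  ((e & (~a | (~d | ~e))) | (((~b & ~c) & ~e) | d)) = 11110111011101111111011101110111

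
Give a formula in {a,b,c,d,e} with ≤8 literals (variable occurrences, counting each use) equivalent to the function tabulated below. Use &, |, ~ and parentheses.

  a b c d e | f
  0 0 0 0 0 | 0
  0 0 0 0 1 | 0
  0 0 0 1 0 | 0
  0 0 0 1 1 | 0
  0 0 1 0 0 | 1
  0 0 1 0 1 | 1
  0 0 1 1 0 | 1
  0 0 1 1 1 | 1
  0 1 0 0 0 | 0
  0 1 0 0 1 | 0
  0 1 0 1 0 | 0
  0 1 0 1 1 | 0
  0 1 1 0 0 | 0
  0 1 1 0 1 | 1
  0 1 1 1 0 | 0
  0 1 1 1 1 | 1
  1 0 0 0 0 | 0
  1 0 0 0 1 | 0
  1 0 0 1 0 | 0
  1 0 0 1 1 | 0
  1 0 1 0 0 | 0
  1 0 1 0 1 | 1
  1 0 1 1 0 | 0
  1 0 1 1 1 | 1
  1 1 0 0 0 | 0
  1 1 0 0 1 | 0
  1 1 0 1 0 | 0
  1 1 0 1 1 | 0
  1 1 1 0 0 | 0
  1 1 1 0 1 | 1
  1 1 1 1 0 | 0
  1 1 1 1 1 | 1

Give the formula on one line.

((c & (e | ~c)) | (~a & (c & ~b)))

  ~c = 11110000111100001111000011110000
  (e | ~c) = 11110101111101011111010111110101
  (c & (e | ~c)) = 00000101000001010000010100000101
  ~a = 11111111111111110000000000000000
  ~b = 11111111000000001111111100000000
  (c & ~b) = 00001111000000000000111100000000
  (~a & (c & ~b)) = 00001111000000000000000000000000
  ((c & (e | ~c)) | (~a & (c & ~b))) = 00001111000001010000010100000101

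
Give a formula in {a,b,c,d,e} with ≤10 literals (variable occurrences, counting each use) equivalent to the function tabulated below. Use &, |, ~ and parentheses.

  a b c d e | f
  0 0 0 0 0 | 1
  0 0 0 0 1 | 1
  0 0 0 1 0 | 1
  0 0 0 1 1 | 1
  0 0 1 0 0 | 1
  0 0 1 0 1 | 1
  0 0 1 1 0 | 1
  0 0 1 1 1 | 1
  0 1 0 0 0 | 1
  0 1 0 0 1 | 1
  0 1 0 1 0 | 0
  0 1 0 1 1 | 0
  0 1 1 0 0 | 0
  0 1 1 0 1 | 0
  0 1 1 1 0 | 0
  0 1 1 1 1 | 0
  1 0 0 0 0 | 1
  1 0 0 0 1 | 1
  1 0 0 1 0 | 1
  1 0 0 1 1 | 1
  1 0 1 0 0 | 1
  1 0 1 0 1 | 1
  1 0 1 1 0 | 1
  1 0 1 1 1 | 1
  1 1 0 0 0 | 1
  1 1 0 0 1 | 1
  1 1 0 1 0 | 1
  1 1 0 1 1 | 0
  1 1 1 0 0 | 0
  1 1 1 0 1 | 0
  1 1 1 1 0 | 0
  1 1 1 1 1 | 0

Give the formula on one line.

  ~b = 11111111000000001111111100000000
  ~c = 11110000111100001111000011110000
  (~b | ~c) = 11111111111100001111111111110000
  ~d = 11001100110011001100110011001100
  ~e = 10101010101010101010101010101010
  (~e & d) = 00100010001000100010001000100010
  ((~e & d) & a) = 00000000000000000010001000100010
  (((~e & d) & a) | ~b) = 11111111000000001111111100100010
  (~d | (((~e & d) & a) | ~b)) = 11111111110011001111111111101110
  ((~b | ~c) & (~d | (((~e & d) & a) | ~b))) = 11111111110000001111111111100000

((~b | ~c) & (~d | (((~e & d) & a) | ~b)))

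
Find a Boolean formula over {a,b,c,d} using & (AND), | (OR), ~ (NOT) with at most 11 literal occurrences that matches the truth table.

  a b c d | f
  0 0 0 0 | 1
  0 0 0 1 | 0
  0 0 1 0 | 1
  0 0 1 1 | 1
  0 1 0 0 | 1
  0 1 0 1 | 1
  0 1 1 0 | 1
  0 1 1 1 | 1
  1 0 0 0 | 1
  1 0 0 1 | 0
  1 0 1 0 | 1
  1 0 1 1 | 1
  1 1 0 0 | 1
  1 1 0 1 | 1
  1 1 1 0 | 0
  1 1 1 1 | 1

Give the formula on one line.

(((~a | ~c) | (((~b | a) & d) | ~b)) & (c | (b | ~d)))

  ~a = 1111111100000000
  ~c = 1100110011001100
  (~a | ~c) = 1111111111001100
  ~b = 1111000011110000
  (~b | a) = 1111000011111111
  ((~b | a) & d) = 0101000001010101
  (((~b | a) & d) | ~b) = 1111000011110101
  ((~a | ~c) | (((~b | a) & d) | ~b)) = 1111111111111101
  ~d = 1010101010101010
  (b | ~d) = 1010111110101111
  (c | (b | ~d)) = 1011111110111111
  (((~a | ~c) | (((~b | a) & d) | ~b)) & (c | (b | ~d))) = 1011111110111101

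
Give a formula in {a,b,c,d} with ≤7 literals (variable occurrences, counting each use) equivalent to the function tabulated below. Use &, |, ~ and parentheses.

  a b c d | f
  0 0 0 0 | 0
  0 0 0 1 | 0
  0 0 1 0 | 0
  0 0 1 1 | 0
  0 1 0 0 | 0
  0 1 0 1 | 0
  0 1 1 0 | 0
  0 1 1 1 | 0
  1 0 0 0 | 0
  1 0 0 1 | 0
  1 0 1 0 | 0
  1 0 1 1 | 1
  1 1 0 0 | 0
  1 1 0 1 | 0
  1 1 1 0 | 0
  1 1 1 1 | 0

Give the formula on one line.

(((~b | ~d) & (d & (c | ~a))) & (d & a))

  ~b = 1111000011110000
  ~d = 1010101010101010
  (~b | ~d) = 1111101011111010
  ~a = 1111111100000000
  (c | ~a) = 1111111100110011
  (d & (c | ~a)) = 0101010100010001
  ((~b | ~d) & (d & (c | ~a))) = 0101000000010000
  (d & a) = 0000000001010101
  (((~b | ~d) & (d & (c | ~a))) & (d & a)) = 0000000000010000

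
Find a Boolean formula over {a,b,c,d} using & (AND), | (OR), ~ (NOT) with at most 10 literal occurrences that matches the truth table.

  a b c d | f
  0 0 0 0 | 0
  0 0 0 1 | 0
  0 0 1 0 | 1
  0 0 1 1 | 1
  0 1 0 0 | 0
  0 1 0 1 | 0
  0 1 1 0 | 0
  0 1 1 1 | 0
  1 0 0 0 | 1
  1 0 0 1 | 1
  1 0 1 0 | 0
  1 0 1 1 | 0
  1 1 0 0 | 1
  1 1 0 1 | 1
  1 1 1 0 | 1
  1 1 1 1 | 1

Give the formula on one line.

(((c | a) & (a | ~b)) & (~a | (~c | b)))

  (c | a) = 0011001111111111
  ~b = 1111000011110000
  (a | ~b) = 1111000011111111
  ((c | a) & (a | ~b)) = 0011000011111111
  ~a = 1111111100000000
  ~c = 1100110011001100
  (~c | b) = 1100111111001111
  (~a | (~c | b)) = 1111111111001111
  (((c | a) & (a | ~b)) & (~a | (~c | b))) = 0011000011001111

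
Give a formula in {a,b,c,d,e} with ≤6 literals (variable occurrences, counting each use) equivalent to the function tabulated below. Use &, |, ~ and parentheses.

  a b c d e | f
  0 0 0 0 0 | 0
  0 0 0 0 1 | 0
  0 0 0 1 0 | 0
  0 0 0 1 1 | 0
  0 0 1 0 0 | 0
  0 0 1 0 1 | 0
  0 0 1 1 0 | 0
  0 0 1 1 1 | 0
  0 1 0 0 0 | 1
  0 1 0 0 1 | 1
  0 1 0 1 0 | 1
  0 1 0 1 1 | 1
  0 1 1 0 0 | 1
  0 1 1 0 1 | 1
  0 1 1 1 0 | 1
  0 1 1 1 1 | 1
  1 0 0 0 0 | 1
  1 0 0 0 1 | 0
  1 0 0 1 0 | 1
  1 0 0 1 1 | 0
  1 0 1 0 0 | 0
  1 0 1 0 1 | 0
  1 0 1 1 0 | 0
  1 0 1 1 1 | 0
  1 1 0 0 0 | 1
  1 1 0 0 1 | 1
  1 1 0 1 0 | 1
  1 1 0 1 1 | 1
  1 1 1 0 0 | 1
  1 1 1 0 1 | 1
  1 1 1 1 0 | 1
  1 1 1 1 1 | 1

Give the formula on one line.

(b | (((a & ~e) & ~c) & ~b))

  ~e = 10101010101010101010101010101010
  (a & ~e) = 00000000000000001010101010101010
  ~c = 11110000111100001111000011110000
  ((a & ~e) & ~c) = 00000000000000001010000010100000
  ~b = 11111111000000001111111100000000
  (((a & ~e) & ~c) & ~b) = 00000000000000001010000000000000
  (b | (((a & ~e) & ~c) & ~b)) = 00000000111111111010000011111111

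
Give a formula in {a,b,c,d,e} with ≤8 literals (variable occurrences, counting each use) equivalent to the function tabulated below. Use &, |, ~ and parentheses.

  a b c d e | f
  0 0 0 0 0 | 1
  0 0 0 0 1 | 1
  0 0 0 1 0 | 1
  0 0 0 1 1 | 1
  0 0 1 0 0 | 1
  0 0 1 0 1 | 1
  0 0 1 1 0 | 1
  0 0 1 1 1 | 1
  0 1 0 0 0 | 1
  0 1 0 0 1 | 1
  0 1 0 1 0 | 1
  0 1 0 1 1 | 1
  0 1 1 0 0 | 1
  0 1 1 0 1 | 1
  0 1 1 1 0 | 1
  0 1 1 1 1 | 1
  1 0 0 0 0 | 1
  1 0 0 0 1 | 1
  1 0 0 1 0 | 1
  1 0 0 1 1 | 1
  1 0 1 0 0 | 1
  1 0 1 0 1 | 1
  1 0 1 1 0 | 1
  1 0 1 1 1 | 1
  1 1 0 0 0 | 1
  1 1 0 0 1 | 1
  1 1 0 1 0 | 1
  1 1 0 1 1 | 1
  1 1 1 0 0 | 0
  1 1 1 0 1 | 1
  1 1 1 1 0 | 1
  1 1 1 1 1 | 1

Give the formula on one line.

((~b | ~c) | ((~a | d) | e))

  ~b = 11111111000000001111111100000000
  ~c = 11110000111100001111000011110000
  (~b | ~c) = 11111111111100001111111111110000
  ~a = 11111111111111110000000000000000
  (~a | d) = 11111111111111110011001100110011
  ((~a | d) | e) = 11111111111111110111011101110111
  ((~b | ~c) | ((~a | d) | e)) = 11111111111111111111111111110111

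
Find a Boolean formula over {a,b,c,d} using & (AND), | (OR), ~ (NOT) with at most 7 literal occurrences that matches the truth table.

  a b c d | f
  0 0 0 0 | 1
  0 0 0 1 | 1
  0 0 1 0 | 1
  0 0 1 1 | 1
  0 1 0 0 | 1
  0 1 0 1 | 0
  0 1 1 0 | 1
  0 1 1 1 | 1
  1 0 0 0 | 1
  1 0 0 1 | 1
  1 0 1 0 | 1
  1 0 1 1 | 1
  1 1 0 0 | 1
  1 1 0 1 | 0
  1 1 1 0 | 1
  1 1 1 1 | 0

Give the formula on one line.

((~a & c) | (~d | ~b))

  ~a = 1111111100000000
  (~a & c) = 0011001100000000
  ~d = 1010101010101010
  ~b = 1111000011110000
  (~d | ~b) = 1111101011111010
  ((~a & c) | (~d | ~b)) = 1111101111111010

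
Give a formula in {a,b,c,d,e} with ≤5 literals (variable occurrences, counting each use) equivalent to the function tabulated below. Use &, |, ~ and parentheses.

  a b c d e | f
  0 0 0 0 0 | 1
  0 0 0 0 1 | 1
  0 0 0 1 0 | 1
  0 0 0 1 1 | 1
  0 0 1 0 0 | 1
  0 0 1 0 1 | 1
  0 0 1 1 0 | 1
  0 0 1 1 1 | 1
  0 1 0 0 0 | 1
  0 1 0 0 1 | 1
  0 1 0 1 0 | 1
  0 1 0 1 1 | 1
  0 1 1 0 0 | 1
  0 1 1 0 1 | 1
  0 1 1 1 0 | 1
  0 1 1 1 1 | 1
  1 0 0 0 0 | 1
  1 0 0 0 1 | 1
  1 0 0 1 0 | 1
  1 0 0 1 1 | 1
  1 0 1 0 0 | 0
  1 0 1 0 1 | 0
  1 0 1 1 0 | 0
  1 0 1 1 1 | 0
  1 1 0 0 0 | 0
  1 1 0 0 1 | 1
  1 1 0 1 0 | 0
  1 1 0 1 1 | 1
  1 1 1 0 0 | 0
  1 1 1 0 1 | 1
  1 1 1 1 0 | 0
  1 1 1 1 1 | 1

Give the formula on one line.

  ~b = 11111111000000001111111100000000
  ~c = 11110000111100001111000011110000
  (~b & ~c) = 11110000000000001111000000000000
  (e & b) = 00000000010101010000000001010101
  ((~b & ~c) | (e & b)) = 11110000010101011111000001010101
  ~a = 11111111111111110000000000000000
  (((~b & ~c) | (e & b)) | ~a) = 11111111111111111111000001010101

(((~b & ~c) | (e & b)) | ~a)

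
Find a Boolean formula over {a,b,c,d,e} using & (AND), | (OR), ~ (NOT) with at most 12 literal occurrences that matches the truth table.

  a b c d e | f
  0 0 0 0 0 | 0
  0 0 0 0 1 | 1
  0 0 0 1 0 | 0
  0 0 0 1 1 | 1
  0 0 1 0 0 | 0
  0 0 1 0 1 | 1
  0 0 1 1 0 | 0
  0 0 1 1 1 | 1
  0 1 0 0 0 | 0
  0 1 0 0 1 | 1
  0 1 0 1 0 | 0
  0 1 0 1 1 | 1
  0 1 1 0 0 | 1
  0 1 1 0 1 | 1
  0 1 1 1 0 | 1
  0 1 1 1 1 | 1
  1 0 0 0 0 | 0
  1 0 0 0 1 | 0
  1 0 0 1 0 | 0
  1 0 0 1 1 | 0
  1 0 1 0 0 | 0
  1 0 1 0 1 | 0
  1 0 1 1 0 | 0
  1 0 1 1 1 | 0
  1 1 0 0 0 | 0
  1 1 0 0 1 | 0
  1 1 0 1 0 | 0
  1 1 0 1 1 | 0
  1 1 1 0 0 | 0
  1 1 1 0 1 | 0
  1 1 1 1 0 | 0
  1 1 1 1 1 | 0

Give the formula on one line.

  ~a = 11111111111111110000000000000000
  ~e = 10101010101010101010101010101010
  (~a | b) = 11111111111111110000000011111111
  (~e | (~a | b)) = 11111111111111111010101011111111
  ~b = 11111111000000001111111100000000
  ~c = 11110000111100001111000011110000
  (~b & ~c) = 11110000000000001111000000000000
  ((~e | (~a | b)) & (~b & ~c)) = 11110000000000001010000000000000
  (~a | ((~e | (~a | b)) & (~b & ~c))) = 11111111111111111010000000000000
  (c & b) = 00000000000011110000000000001111
  (e | (c & b)) = 01010101010111110101010101011111
  ((~a | ((~e | (~a | b)) & (~b & ~c))) & (e | (c & b))) = 01010101010111110000000000000000

((~a | ((~e | (~a | b)) & (~b & ~c))) & (e | (c & b)))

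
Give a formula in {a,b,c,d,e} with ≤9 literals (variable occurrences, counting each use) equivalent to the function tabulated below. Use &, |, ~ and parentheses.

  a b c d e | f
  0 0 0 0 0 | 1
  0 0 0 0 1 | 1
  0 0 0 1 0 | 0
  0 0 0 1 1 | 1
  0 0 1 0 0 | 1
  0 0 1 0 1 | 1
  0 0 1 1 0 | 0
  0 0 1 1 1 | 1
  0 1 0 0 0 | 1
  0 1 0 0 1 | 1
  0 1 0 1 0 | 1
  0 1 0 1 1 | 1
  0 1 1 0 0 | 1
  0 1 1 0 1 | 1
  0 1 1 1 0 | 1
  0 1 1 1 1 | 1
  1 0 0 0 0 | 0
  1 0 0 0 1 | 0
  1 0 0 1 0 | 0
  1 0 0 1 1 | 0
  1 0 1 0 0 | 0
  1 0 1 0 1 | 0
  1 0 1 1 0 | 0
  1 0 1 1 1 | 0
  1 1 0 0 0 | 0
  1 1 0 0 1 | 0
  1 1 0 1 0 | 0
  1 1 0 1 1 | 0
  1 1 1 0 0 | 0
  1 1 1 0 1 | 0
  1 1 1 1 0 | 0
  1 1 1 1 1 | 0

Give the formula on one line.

(~a & ((((~a | ~e) | d) & (e | ~d)) | (d & b)))

  ~a = 11111111111111110000000000000000
  ~e = 10101010101010101010101010101010
  (~a | ~e) = 11111111111111111010101010101010
  ((~a | ~e) | d) = 11111111111111111011101110111011
  ~d = 11001100110011001100110011001100
  (e | ~d) = 11011101110111011101110111011101
  (((~a | ~e) | d) & (e | ~d)) = 11011101110111011001100110011001
  (d & b) = 00000000001100110000000000110011
  ((((~a | ~e) | d) & (e | ~d)) | (d & b)) = 11011101111111111001100110111011
  (~a & ((((~a | ~e) | d) & (e | ~d)) | (d & b))) = 11011101111111110000000000000000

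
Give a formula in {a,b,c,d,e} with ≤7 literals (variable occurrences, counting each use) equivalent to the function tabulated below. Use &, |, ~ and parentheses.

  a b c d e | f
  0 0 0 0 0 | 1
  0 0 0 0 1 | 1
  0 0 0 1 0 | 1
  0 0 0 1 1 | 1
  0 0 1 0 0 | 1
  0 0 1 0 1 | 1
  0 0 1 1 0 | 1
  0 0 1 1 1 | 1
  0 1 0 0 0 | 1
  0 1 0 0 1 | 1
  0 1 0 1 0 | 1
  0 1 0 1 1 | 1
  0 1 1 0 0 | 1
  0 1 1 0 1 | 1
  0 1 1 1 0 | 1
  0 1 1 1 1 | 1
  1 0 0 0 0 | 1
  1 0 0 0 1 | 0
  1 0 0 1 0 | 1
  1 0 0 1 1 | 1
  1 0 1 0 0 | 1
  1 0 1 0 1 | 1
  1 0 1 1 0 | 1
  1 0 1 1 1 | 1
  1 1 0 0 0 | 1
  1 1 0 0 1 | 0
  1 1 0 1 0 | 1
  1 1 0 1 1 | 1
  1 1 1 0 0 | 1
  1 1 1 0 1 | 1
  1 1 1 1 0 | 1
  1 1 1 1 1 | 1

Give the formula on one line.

((d | ~e) | (~e | (~a | c)))

  ~e = 10101010101010101010101010101010
  (d | ~e) = 10111011101110111011101110111011
  ~a = 11111111111111110000000000000000
  (~a | c) = 11111111111111110000111100001111
  (~e | (~a | c)) = 11111111111111111010111110101111
  ((d | ~e) | (~e | (~a | c))) = 11111111111111111011111110111111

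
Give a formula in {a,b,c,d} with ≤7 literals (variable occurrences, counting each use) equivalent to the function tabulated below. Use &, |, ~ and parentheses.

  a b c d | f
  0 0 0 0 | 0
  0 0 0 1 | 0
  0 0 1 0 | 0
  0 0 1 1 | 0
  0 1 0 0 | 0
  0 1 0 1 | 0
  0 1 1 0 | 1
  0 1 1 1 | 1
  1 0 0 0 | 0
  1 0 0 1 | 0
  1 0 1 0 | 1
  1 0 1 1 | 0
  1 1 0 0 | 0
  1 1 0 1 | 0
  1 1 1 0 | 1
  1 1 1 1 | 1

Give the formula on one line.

(c & ((a & ~d) | b))

  ~d = 1010101010101010
  (a & ~d) = 0000000010101010
  ((a & ~d) | b) = 0000111110101111
  (c & ((a & ~d) | b)) = 0000001100100011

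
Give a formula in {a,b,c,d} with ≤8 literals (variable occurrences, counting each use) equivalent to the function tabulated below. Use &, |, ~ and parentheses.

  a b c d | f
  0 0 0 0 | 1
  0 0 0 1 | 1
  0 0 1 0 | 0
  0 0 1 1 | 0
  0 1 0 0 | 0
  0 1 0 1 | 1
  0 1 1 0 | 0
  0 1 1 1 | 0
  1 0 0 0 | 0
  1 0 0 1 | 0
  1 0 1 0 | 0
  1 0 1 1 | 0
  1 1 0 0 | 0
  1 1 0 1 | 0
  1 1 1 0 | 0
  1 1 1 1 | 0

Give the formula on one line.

(((a | d) | ((~c & ~b) | (a & b))) & (~a & ~c))

  (a | d) = 0101010111111111
  ~c = 1100110011001100
  ~b = 1111000011110000
  (~c & ~b) = 1100000011000000
  (a & b) = 0000000000001111
  ((~c & ~b) | (a & b)) = 1100000011001111
  ((a | d) | ((~c & ~b) | (a & b))) = 1101010111111111
  ~a = 1111111100000000
  (~a & ~c) = 1100110000000000
  (((a | d) | ((~c & ~b) | (a & b))) & (~a & ~c)) = 1100010000000000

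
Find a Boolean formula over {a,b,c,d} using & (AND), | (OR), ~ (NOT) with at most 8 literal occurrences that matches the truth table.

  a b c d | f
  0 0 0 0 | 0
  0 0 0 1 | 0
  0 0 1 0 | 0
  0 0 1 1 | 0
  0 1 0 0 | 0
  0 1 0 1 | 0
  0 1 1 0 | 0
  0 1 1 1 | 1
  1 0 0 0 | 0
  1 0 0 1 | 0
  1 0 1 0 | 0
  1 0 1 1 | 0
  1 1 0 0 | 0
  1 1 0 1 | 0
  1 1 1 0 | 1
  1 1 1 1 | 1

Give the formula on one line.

  ~d = 1010101010101010
  (~d & c) = 0010001000100010
  ~c = 1100110011001100
  (~c | b) = 1100111111001111
  (a & (~c | b)) = 0000000011001111
  ((~d & c) & (a & (~c | b))) = 0000000000000010
  (b & c) = 0000001100000011
  (d & (b & c)) = 0000000100000001
  (((~d & c) & (a & (~c | b))) | (d & (b & c))) = 0000000100000011

(((~d & c) & (a & (~c | b))) | (d & (b & c)))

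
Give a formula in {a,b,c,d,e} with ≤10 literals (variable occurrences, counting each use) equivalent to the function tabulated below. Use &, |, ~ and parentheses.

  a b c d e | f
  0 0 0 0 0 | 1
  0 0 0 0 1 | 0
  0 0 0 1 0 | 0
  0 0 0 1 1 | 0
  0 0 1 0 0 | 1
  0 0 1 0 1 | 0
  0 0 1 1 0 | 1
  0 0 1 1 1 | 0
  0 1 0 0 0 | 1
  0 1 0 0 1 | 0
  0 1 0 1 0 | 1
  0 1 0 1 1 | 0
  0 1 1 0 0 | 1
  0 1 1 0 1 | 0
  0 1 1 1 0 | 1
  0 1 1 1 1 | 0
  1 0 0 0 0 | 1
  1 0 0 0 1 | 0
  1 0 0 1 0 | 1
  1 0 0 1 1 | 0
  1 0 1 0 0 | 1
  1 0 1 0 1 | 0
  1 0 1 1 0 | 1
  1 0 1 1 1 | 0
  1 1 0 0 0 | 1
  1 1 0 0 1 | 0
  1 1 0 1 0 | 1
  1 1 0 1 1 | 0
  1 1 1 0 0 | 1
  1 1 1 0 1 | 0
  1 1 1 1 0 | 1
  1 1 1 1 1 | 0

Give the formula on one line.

((((b | ~d) | a) | ((b | c) & ~e)) & ~e)

  ~d = 11001100110011001100110011001100
  (b | ~d) = 11001100111111111100110011111111
  ((b | ~d) | a) = 11001100111111111111111111111111
  (b | c) = 00001111111111110000111111111111
  ~e = 10101010101010101010101010101010
  ((b | c) & ~e) = 00001010101010100000101010101010
  (((b | ~d) | a) | ((b | c) & ~e)) = 11001110111111111111111111111111
  ((((b | ~d) | a) | ((b | c) & ~e)) & ~e) = 10001010101010101010101010101010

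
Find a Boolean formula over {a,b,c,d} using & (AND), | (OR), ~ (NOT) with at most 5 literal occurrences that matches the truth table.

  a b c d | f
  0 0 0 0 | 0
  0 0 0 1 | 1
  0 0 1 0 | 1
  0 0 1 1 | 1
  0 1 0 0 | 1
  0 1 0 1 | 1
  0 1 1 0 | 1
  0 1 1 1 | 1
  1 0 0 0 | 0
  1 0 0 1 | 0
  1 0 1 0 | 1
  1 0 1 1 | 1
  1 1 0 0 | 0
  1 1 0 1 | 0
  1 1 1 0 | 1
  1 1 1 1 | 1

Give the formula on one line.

  (d | c) = 0111011101110111
  ((d | c) | b) = 0111111101111111
  ~a = 1111111100000000
  (~a | c) = 1111111100110011
  (((d | c) | b) & (~a | c)) = 0111111100110011

(((d | c) | b) & (~a | c))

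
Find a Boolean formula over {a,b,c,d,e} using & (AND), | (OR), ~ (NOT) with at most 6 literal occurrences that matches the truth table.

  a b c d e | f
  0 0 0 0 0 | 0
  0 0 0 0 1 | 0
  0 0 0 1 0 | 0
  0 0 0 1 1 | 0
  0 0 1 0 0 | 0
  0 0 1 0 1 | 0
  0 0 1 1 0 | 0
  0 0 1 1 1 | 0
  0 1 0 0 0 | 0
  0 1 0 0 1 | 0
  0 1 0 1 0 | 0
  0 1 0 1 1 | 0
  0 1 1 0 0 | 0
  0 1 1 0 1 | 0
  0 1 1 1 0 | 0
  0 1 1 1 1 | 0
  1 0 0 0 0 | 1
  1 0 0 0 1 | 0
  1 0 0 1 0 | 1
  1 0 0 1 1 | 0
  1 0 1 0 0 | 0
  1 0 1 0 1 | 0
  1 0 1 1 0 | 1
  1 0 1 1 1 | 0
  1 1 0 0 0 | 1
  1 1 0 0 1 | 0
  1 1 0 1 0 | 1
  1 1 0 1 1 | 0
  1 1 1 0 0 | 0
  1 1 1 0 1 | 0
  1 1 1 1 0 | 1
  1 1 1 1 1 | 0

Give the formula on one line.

  ~c = 11110000111100001111000011110000
  (~c | d) = 11110011111100111111001111110011
  ~a = 11111111111111110000000000000000
  ~e = 10101010101010101010101010101010
  (~a | ~e) = 11111111111111111010101010101010
  (a & (~a | ~e)) = 00000000000000001010101010101010
  ((~c | d) & (a & (~a | ~e))) = 00000000000000001010001010100010

((~c | d) & (a & (~a | ~e)))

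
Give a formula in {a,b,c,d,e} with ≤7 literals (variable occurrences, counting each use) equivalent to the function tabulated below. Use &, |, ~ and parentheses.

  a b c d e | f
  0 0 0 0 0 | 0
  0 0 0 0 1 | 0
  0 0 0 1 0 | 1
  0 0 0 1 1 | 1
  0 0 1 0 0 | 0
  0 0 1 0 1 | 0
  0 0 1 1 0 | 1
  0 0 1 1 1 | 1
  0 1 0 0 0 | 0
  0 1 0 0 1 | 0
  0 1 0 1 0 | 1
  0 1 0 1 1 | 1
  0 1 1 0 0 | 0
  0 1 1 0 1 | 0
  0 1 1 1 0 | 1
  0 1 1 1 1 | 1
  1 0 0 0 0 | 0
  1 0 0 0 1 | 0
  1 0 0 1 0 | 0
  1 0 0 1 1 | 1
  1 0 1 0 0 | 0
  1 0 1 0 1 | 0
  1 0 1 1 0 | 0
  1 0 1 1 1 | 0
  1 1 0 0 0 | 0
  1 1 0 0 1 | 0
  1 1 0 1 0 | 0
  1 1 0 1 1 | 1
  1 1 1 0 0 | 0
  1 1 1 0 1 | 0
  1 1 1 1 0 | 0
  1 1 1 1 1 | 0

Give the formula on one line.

((((~c & d) & e) | (~d | ~a)) & d)

  ~c = 11110000111100001111000011110000
  (~c & d) = 00110000001100000011000000110000
  ((~c & d) & e) = 00010000000100000001000000010000
  ~d = 11001100110011001100110011001100
  ~a = 11111111111111110000000000000000
  (~d | ~a) = 11111111111111111100110011001100
  (((~c & d) & e) | (~d | ~a)) = 11111111111111111101110011011100
  ((((~c & d) & e) | (~d | ~a)) & d) = 00110011001100110001000000010000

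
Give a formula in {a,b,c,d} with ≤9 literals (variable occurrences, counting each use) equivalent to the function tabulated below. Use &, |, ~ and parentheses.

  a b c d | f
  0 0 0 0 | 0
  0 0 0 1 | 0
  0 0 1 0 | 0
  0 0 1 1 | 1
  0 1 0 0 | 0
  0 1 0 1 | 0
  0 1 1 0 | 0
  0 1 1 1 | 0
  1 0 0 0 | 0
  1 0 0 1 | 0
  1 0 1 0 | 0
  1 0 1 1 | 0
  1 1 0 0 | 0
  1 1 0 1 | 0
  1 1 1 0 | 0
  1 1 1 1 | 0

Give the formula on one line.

(((c & ~a) & (d | ~c)) & ((~b & ~a) & c))

  ~a = 1111111100000000
  (c & ~a) = 0011001100000000
  ~c = 1100110011001100
  (d | ~c) = 1101110111011101
  ((c & ~a) & (d | ~c)) = 0001000100000000
  ~b = 1111000011110000
  (~b & ~a) = 1111000000000000
  ((~b & ~a) & c) = 0011000000000000
  (((c & ~a) & (d | ~c)) & ((~b & ~a) & c)) = 0001000000000000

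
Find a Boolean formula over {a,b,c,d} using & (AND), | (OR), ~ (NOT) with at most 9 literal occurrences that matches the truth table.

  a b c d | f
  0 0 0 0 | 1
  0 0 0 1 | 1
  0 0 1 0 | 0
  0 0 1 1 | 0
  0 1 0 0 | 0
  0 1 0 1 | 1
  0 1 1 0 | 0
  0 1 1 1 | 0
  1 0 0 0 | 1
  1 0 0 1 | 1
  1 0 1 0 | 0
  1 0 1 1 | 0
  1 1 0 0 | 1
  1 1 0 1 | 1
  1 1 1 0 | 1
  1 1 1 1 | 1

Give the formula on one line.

((~c | (a & b)) & (d | (a | ~b)))

  ~c = 1100110011001100
  (a & b) = 0000000000001111
  (~c | (a & b)) = 1100110011001111
  ~b = 1111000011110000
  (a | ~b) = 1111000011111111
  (d | (a | ~b)) = 1111010111111111
  ((~c | (a & b)) & (d | (a | ~b))) = 1100010011001111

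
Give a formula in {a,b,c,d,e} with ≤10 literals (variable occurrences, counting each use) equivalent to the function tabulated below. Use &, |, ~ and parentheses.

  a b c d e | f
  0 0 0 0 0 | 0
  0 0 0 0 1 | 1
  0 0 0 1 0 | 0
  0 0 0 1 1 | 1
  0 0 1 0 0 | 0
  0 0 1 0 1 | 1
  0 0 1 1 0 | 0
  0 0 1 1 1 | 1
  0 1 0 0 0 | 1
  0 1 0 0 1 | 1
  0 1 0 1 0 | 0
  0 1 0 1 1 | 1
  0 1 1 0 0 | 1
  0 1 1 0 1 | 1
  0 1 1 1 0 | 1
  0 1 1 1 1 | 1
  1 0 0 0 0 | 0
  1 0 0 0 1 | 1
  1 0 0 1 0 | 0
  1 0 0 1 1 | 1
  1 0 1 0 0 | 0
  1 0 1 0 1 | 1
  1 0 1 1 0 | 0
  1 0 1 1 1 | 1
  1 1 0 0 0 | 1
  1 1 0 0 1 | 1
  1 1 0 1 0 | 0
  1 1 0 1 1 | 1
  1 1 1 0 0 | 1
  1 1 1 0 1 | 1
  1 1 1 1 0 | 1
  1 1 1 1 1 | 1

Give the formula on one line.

  (a & e) = 00000000000000000101010101010101
  (b & c) = 00000000000011110000000000001111
  ((a & e) | (b & c)) = 00000000000011110101010101011111
  ~d = 11001100110011001100110011001100
  (~d & b) = 00000000110011000000000011001100
  (((a & e) | (b & c)) | (~d & b)) = 00000000110011110101010111011111
  ((((a & e) | (b & c)) | (~d & b)) | e) = 01010101110111110101010111011111

((((a & e) | (b & c)) | (~d & b)) | e)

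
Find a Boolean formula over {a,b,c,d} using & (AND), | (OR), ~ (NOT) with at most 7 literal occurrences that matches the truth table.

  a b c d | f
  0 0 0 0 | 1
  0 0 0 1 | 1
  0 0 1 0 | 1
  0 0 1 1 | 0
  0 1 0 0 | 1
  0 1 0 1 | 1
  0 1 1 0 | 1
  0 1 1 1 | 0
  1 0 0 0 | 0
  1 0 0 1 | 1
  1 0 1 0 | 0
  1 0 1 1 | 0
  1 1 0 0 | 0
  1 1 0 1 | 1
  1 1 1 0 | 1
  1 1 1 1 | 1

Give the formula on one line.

((~a & ~d) | ((~c | (a & b)) & (d | c)))

  ~a = 1111111100000000
  ~d = 1010101010101010
  (~a & ~d) = 1010101000000000
  ~c = 1100110011001100
  (a & b) = 0000000000001111
  (~c | (a & b)) = 1100110011001111
  (d | c) = 0111011101110111
  ((~c | (a & b)) & (d | c)) = 0100010001000111
  ((~a & ~d) | ((~c | (a & b)) & (d | c))) = 1110111001000111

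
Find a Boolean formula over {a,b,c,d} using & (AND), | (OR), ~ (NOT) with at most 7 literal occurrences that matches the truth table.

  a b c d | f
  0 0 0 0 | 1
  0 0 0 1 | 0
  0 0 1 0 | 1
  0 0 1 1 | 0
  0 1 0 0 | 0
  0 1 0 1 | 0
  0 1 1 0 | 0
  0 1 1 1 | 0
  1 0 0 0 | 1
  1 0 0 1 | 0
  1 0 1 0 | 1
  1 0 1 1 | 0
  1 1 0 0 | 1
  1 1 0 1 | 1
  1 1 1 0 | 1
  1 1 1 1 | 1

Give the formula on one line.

((~d & ~b) | (b & a))

  ~d = 1010101010101010
  ~b = 1111000011110000
  (~d & ~b) = 1010000010100000
  (b & a) = 0000000000001111
  ((~d & ~b) | (b & a)) = 1010000010101111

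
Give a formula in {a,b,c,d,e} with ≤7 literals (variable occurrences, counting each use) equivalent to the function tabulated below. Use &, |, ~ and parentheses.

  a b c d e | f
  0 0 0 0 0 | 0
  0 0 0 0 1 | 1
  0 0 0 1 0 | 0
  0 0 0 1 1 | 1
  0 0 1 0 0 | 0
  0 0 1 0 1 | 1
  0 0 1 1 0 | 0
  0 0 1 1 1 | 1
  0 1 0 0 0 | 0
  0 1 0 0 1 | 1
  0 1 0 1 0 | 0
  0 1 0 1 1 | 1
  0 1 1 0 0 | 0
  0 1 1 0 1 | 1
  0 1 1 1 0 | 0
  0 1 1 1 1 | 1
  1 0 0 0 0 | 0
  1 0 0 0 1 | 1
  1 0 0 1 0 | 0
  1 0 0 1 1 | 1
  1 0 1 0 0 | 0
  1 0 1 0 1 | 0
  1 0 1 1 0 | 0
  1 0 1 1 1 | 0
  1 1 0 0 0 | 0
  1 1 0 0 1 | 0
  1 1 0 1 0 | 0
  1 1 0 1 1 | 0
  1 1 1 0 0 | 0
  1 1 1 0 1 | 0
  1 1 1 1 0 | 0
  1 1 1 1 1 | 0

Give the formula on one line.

(((~b & ~c) | (~a & e)) & e)

  ~b = 11111111000000001111111100000000
  ~c = 11110000111100001111000011110000
  (~b & ~c) = 11110000000000001111000000000000
  ~a = 11111111111111110000000000000000
  (~a & e) = 01010101010101010000000000000000
  ((~b & ~c) | (~a & e)) = 11110101010101011111000000000000
  (((~b & ~c) | (~a & e)) & e) = 01010101010101010101000000000000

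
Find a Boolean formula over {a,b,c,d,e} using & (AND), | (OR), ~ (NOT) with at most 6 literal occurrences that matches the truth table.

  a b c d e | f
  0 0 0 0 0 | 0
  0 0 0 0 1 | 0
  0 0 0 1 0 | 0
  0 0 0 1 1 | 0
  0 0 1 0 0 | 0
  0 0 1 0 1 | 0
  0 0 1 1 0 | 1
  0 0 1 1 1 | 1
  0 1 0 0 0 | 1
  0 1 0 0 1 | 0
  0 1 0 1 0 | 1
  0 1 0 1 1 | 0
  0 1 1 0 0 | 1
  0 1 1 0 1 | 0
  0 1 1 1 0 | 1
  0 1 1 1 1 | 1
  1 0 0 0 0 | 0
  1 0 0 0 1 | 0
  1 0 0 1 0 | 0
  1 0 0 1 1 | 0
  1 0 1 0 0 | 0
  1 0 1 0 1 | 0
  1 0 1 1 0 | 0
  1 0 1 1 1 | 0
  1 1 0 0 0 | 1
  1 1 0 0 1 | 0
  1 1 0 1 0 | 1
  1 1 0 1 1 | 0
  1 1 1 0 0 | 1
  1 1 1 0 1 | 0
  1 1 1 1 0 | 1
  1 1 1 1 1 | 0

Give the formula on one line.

  ~e = 10101010101010101010101010101010
  (~e & b) = 00000000101010100000000010101010
  (a | d) = 00110011001100111111111111111111
  ~a = 11111111111111110000000000000000
  (c & ~a) = 00001111000011110000000000000000
  ((a | d) & (c & ~a)) = 00000011000000110000000000000000
  ((~e & b) | ((a | d) & (c & ~a))) = 00000011101010110000000010101010

((~e & b) | ((a | d) & (c & ~a)))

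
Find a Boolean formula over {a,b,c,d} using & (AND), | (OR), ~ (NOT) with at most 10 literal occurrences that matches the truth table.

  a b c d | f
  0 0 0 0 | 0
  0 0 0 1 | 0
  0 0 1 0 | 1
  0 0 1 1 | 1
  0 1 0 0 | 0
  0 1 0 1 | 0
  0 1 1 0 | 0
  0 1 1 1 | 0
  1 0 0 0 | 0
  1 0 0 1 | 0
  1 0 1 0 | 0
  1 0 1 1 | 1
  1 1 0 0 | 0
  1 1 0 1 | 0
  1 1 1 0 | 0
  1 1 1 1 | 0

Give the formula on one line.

((c & ~b) & ((~a | (b & a)) | (~a | d)))

  ~b = 1111000011110000
  (c & ~b) = 0011000000110000
  ~a = 1111111100000000
  (b & a) = 0000000000001111
  (~a | (b & a)) = 1111111100001111
  (~a | d) = 1111111101010101
  ((~a | (b & a)) | (~a | d)) = 1111111101011111
  ((c & ~b) & ((~a | (b & a)) | (~a | d))) = 0011000000010000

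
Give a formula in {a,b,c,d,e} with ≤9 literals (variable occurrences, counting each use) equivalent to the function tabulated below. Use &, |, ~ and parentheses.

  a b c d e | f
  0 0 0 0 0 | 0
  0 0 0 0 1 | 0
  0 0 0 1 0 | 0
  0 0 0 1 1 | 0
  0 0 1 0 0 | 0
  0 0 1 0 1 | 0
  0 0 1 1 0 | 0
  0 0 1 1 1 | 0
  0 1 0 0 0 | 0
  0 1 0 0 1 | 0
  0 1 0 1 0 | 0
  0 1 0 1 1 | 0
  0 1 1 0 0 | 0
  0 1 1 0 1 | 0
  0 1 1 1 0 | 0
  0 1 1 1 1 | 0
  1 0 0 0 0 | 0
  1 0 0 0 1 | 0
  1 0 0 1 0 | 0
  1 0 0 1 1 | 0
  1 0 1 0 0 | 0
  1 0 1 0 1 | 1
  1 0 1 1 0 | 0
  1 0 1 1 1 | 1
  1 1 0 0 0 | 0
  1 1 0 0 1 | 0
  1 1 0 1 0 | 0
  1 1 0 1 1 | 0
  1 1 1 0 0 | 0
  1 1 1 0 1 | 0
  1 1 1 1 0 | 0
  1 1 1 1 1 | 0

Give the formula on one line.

  (c & e) = 00000101000001010000010100000101
  (a & (c & e)) = 00000000000000000000010100000101
  ~a = 11111111111111110000000000000000
  ~b = 11111111000000001111111100000000
  ~c = 11110000111100001111000011110000
  (~b | ~c) = 11111111111100001111111111110000
  ((~b | ~c) & e) = 01010101010100000101010101010000
  (~a | ((~b | ~c) & e)) = 11111111111111110101010101010000
  ((a & (c & e)) & (~a | ((~b | ~c) & e))) = 00000000000000000000010100000000

((a & (c & e)) & (~a | ((~b | ~c) & e)))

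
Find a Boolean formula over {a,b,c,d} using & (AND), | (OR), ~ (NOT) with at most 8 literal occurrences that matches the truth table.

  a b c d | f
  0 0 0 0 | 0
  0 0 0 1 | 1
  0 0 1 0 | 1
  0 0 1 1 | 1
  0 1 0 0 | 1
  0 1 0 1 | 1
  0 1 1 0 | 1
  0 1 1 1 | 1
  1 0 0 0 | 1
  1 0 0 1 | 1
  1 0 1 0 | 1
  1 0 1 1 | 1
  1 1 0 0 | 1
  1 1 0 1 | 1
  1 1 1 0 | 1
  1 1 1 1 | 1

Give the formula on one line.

  ~c = 1100110011001100
  (~c & a) = 0000000011001100
  ((~c & a) | b) = 0000111111001111
  (((~c & a) | b) | d) = 0101111111011111
  ((((~c & a) | b) | d) | c) = 0111111111111111

((((~c & a) | b) | d) | c)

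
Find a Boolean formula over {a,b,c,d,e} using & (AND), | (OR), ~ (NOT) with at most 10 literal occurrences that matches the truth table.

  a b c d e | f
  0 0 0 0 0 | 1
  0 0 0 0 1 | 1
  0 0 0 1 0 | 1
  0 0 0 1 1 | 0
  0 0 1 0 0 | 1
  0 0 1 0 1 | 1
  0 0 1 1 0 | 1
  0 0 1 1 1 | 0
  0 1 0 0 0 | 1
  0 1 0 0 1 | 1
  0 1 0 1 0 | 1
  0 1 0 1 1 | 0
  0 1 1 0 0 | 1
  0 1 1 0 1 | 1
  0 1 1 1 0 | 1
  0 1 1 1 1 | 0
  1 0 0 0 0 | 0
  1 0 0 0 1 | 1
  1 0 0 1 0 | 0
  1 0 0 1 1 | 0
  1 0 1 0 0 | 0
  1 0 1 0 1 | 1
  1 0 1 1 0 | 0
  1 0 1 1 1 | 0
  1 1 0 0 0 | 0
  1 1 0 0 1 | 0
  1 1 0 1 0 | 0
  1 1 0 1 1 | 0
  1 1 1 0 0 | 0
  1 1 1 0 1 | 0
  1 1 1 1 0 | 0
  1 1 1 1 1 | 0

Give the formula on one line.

((~b & (~d & (e | d))) | (~a & (~d | ~e)))

  ~b = 11111111000000001111111100000000
  ~d = 11001100110011001100110011001100
  (e | d) = 01110111011101110111011101110111
  (~d & (e | d)) = 01000100010001000100010001000100
  (~b & (~d & (e | d))) = 01000100000000000100010000000000
  ~a = 11111111111111110000000000000000
  ~e = 10101010101010101010101010101010
  (~d | ~e) = 11101110111011101110111011101110
  (~a & (~d | ~e)) = 11101110111011100000000000000000
  ((~b & (~d & (e | d))) | (~a & (~d | ~e))) = 11101110111011100100010000000000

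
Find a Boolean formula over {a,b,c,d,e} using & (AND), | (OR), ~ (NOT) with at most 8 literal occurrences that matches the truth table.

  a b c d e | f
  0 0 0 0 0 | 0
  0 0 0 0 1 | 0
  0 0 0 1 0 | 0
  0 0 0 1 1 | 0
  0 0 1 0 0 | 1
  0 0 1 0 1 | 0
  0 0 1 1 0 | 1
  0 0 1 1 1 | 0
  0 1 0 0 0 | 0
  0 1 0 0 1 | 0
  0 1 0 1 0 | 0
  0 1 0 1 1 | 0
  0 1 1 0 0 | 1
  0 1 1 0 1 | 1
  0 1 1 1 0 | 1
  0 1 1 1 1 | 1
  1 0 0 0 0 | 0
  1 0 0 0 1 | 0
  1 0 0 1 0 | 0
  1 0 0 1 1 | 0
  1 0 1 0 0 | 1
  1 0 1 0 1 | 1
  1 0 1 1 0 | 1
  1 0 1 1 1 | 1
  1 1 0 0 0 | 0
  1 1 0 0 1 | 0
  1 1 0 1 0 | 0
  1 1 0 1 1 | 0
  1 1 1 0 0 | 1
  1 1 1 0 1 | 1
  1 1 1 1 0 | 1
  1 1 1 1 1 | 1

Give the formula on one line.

(c & ((b | (a & ~b)) | ((a | ~e) & ~b)))

  ~b = 11111111000000001111111100000000
  (a & ~b) = 00000000000000001111111100000000
  (b | (a & ~b)) = 00000000111111111111111111111111
  ~e = 10101010101010101010101010101010
  (a | ~e) = 10101010101010101111111111111111
  ((a | ~e) & ~b) = 10101010000000001111111100000000
  ((b | (a & ~b)) | ((a | ~e) & ~b)) = 10101010111111111111111111111111
  (c & ((b | (a & ~b)) | ((a | ~e) & ~b))) = 00001010000011110000111100001111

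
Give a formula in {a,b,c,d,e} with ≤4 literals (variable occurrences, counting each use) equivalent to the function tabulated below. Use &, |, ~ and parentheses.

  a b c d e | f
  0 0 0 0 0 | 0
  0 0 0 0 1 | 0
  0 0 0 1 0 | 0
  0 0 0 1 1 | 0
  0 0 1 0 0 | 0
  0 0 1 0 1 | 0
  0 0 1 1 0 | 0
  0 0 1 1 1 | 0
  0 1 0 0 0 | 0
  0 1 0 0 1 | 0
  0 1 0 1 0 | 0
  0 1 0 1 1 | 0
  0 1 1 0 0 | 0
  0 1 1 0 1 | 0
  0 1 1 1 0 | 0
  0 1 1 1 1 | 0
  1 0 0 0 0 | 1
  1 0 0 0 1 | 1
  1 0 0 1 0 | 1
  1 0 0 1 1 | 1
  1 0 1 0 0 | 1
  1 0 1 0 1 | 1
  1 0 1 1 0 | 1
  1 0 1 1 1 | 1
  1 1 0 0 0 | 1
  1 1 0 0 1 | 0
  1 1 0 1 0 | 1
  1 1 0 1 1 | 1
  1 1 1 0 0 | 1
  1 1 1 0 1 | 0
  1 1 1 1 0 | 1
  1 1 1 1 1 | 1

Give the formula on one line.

(a & (d | (~b | ~e)))

  ~b = 11111111000000001111111100000000
  ~e = 10101010101010101010101010101010
  (~b | ~e) = 11111111101010101111111110101010
  (d | (~b | ~e)) = 11111111101110111111111110111011
  (a & (d | (~b | ~e))) = 00000000000000001111111110111011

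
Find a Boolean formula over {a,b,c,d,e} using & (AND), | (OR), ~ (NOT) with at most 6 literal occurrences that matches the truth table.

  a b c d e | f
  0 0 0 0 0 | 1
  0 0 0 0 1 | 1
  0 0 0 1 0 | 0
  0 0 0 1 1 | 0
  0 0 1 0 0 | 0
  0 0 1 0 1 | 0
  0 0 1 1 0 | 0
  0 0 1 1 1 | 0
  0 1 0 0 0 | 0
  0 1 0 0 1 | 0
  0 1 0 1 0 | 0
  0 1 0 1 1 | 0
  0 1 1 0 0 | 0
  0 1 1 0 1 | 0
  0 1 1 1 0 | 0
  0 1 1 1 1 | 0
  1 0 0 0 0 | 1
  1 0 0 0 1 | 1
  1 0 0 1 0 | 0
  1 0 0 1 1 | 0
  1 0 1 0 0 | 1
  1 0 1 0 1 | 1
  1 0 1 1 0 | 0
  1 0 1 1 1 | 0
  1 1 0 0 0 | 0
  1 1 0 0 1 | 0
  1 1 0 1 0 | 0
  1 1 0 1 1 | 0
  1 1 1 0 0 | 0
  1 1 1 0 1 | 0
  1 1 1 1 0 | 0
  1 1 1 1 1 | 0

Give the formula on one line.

((~b & ~d) & (a | ~c))

  ~b = 11111111000000001111111100000000
  ~d = 11001100110011001100110011001100
  (~b & ~d) = 11001100000000001100110000000000
  ~c = 11110000111100001111000011110000
  (a | ~c) = 11110000111100001111111111111111
  ((~b & ~d) & (a | ~c)) = 11000000000000001100110000000000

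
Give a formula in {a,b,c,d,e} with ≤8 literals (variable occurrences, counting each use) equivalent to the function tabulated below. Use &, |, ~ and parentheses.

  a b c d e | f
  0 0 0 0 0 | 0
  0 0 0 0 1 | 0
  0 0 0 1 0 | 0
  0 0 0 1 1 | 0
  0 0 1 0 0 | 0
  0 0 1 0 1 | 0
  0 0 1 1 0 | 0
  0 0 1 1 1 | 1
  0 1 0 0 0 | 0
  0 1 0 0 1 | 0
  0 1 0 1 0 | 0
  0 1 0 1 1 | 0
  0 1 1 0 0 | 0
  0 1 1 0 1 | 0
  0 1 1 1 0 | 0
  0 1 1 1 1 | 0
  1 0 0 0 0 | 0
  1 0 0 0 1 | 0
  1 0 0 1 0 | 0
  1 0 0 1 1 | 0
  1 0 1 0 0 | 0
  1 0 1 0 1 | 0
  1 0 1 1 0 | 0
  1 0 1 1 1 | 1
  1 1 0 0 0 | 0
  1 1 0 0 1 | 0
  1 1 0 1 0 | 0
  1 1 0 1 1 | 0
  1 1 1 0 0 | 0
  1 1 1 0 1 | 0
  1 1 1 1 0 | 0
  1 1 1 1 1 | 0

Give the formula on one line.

  (d & e) = 00010001000100010001000100010001
  (b & a) = 00000000000000000000000011111111
  ((d & e) | (b & a)) = 00010001000100010001000111111111
  ~b = 11111111000000001111111100000000
  (c & ~b) = 00001111000000000000111100000000
  (((d & e) | (b & a)) & (c & ~b)) = 00000001000000000000000100000000

(((d & e) | (b & a)) & (c & ~b))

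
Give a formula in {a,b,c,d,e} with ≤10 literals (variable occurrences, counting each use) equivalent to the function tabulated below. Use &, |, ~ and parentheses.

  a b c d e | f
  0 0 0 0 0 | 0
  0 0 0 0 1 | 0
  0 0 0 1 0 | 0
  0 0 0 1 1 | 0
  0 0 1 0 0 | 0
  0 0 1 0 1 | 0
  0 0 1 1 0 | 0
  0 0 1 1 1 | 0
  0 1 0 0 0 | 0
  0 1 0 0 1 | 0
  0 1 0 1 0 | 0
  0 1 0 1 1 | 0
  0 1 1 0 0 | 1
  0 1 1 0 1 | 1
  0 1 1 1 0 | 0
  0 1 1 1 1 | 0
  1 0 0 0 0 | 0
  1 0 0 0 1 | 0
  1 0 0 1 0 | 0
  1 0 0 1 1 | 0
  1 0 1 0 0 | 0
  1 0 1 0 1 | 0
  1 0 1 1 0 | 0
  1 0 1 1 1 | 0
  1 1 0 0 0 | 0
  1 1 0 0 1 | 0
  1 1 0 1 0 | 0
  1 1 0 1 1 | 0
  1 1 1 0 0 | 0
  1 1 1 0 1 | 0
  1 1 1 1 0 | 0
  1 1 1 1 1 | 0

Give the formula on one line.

(((~d & b) & (c | a)) & (~a & (a | c)))

  ~d = 11001100110011001100110011001100
  (~d & b) = 00000000110011000000000011001100
  (c | a) = 00001111000011111111111111111111
  ((~d & b) & (c | a)) = 00000000000011000000000011001100
  ~a = 11111111111111110000000000000000
  (a | c) = 00001111000011111111111111111111
  (~a & (a | c)) = 00001111000011110000000000000000
  (((~d & b) & (c | a)) & (~a & (a | c))) = 00000000000011000000000000000000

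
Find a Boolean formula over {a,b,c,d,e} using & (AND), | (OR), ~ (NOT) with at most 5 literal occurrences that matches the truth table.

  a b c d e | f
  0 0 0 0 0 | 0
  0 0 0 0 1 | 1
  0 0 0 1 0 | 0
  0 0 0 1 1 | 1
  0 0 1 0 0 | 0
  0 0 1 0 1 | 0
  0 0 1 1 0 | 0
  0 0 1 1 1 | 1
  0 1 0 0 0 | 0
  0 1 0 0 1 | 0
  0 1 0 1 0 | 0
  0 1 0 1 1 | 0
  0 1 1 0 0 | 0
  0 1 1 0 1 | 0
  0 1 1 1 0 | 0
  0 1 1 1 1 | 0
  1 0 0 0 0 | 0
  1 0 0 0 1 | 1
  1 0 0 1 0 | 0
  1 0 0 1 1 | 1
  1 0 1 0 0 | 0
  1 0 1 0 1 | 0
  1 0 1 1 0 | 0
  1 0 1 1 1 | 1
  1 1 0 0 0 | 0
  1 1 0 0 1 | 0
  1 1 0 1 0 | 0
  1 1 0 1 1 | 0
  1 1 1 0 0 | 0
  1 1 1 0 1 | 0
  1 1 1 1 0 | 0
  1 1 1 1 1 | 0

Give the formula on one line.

  ~b = 11111111000000001111111100000000
  ~e = 10101010101010101010101010101010
  (~b | ~e) = 11111111101010101111111110101010
  ~c = 11110000111100001111000011110000
  (d | ~c) = 11110011111100111111001111110011
  ((~b | ~e) & (d | ~c)) = 11110011101000101111001110100010
  (e & ((~b | ~e) & (d | ~c))) = 01010001000000000101000100000000

(e & ((~b | ~e) & (d | ~c)))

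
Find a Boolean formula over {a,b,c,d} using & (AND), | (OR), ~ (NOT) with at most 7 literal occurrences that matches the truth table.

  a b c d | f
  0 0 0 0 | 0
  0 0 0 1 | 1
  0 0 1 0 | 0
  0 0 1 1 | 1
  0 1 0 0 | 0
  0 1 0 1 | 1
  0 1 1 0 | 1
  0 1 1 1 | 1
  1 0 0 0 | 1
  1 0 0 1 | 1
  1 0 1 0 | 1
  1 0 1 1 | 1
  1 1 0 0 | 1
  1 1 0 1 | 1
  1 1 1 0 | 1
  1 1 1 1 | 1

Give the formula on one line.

((a | d) | (c & ((d | (c & b)) & b)))

  (a | d) = 0101010111111111
  (c & b) = 0000001100000011
  (d | (c & b)) = 0101011101010111
  ((d | (c & b)) & b) = 0000011100000111
  (c & ((d | (c & b)) & b)) = 0000001100000011
  ((a | d) | (c & ((d | (c & b)) & b))) = 0101011111111111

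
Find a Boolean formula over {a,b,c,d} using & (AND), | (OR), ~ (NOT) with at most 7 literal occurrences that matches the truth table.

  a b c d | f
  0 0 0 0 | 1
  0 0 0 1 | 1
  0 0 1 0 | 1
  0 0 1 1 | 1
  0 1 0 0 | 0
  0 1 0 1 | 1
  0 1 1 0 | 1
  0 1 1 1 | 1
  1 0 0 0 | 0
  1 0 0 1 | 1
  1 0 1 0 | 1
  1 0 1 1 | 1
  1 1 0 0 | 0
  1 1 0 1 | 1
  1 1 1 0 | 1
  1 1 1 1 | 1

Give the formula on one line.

  (d | c) = 0111011101110111
  ~b = 1111000011110000
  ~a = 1111111100000000
  (~b & ~a) = 1111000000000000
  ((d | c) | (~b & ~a)) = 1111011101110111

((d | c) | (~b & ~a))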